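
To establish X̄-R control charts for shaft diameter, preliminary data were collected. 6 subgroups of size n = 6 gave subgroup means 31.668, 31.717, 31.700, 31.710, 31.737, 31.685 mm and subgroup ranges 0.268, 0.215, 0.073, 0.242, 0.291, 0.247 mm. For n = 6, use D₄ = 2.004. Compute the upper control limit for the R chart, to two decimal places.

R̄ = (0.268 + 0.215 + 0.073 + 0.242 + 0.291 + 0.247) / 6 = 1.3360 / 6 = 0.2227
UCL_R = D₄·R̄ = 2.004 × 0.2227 = 0.4462

0.45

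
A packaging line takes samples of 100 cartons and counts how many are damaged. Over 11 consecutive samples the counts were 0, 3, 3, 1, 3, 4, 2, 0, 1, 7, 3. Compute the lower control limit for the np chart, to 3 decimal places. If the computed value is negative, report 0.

0.000

p̄ = Σdᵢ / (k·n) = 27 / (11 × 100) = 0.02455
LCL = np̄ − 3·√(np̄(1−p̄)) = 2.4545 − 3 × 1.5474 = -2.1875 → 0 (negative, so LCL = 0)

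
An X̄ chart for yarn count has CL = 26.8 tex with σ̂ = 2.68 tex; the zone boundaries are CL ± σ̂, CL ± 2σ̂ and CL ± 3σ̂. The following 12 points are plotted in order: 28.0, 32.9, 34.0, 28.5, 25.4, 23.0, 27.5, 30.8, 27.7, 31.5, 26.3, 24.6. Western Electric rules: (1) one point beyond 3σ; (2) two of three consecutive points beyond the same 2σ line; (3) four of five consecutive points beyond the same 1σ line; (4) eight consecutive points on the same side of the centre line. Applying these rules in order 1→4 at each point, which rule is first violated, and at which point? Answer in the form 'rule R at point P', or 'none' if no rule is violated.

rule 2 at point 3

Zone of each point (C = within 1σ̂, B = 1σ̂–2σ̂, A = 2σ̂–3σ̂, * = beyond 3σ̂; sign = side of CL): 1:+C, 2:+A, 3:+A, 4:+C, 5:-C, 6:-B, 7:+C, 8:+B, 9:+C, 10:+B, 11:-C, 12:-C
Rule 2 (two of three consecutive points beyond the same 2σ limit) is satisfied at point 3.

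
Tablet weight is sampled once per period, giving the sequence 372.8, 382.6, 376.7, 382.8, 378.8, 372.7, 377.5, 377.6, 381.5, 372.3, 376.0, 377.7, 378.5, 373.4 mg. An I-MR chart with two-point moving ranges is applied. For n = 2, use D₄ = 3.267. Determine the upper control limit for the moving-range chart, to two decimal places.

Moving ranges: 9.8, 5.9, 6.1, 4.0, 6.1, 4.8, 0.1, 3.9, 9.2, 3.7, 1.7, 0.8, 5.1; M̄R̄ = 61.2000 / 13 = 4.7077
UCL_MR = D₄·M̄R̄ = 3.267 × 4.7077 = 15.3800

15.38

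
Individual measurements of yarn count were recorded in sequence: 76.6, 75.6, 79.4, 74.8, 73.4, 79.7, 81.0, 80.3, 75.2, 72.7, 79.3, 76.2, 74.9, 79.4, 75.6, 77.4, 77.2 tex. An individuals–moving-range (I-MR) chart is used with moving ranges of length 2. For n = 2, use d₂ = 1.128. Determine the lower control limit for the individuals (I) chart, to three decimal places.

X̄ = (76.6 + 75.6 + 79.4 + 74.8 + 73.4 + 79.7 + 81.0 + 80.3 + 75.2 + 72.7 + 79.3 + 76.2 + 74.9 + 79.4 + 75.6 + 77.4 + 77.2) / 17 = 76.9824
Moving ranges: 1.0, 3.8, 4.6, 1.4, 6.3, 1.3, 0.7, 5.1, 2.5, 6.6, 3.1, 1.3, 4.5, 3.8, 1.8, 0.2; M̄R̄ = 48.0000 / 16 = 3.0000
LCL = X̄ − 3·M̄R̄/d₂ = 76.9824 − 3 × 3.0000 / 1.128 = 69.0036

69.004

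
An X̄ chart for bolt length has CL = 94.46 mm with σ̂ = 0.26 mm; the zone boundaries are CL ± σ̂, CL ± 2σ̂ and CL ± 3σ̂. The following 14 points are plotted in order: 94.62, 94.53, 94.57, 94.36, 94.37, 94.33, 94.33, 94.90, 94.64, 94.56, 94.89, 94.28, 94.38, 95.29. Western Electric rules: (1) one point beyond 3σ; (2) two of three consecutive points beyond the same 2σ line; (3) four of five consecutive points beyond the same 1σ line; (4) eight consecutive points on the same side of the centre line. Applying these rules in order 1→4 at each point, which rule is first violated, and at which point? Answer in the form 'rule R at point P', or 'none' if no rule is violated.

Zone of each point (C = within 1σ̂, B = 1σ̂–2σ̂, A = 2σ̂–3σ̂, * = beyond 3σ̂; sign = side of CL): 1:+C, 2:+C, 3:+C, 4:-C, 5:-C, 6:-C, 7:-C, 8:+B, 9:+C, 10:+C, 11:+B, 12:-C, 13:-C, 14:+*
Rule 1 (one point beyond the 3σ limits) is satisfied at point 14.

rule 1 at point 14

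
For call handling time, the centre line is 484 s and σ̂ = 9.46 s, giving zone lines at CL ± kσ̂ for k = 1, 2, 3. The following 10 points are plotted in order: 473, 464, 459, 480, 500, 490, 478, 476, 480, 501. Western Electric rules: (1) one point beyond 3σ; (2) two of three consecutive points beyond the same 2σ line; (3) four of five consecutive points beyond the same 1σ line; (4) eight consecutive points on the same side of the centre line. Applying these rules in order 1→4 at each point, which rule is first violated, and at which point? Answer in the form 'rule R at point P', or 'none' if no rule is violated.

rule 2 at point 3

Zone of each point (C = within 1σ̂, B = 1σ̂–2σ̂, A = 2σ̂–3σ̂, * = beyond 3σ̂; sign = side of CL): 1:-B, 2:-A, 3:-A, 4:-C, 5:+B, 6:+C, 7:-C, 8:-C, 9:-C, 10:+B
Rule 2 (two of three consecutive points beyond the same 2σ limit) is satisfied at point 3.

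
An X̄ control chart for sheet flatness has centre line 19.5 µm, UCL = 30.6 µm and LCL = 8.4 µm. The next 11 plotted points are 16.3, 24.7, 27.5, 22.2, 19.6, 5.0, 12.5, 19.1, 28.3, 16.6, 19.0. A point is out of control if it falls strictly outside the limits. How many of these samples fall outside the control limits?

1

Compare each point to [8.4, 30.6]: sample 6 = 5.0 < LCL.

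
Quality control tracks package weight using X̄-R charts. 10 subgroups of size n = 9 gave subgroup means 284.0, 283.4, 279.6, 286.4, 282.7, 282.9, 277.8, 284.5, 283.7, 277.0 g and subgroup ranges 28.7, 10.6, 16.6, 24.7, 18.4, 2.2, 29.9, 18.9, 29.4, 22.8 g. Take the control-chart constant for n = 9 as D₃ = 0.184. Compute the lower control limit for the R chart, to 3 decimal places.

R̄ = (28.7 + 10.6 + 16.6 + 24.7 + 18.4 + 2.2 + 29.9 + 18.9 + 29.4 + 22.8) / 10 = 202.2000 / 10 = 20.2200
LCL_R = D₃·R̄ = 0.184 × 20.2200 = 3.7205

3.720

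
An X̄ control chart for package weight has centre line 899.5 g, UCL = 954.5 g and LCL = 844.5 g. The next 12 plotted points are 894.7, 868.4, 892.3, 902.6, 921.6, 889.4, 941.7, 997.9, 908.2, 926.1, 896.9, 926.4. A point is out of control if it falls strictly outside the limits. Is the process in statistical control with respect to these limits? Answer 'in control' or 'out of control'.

out of control

Compare each point to [844.5, 954.5]: sample 8 = 997.9 > UCL.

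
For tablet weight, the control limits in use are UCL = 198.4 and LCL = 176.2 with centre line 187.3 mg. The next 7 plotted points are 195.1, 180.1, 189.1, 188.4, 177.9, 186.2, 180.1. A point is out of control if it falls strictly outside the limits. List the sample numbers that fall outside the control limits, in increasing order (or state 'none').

All 7 points lie within [176.2, 198.4].

none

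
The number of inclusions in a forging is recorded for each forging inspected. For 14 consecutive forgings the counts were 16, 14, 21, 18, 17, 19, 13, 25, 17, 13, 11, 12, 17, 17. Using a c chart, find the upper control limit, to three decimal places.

28.588

c̄ = (16 + 14 + 21 + 18 + 17 + 19 + 13 + 25 + 17 + 13 + 11 + 12 + 17 + 17) / 14 = 230 / 14 = 16.4286
UCL = c̄ + 3√c̄ = 16.4286 + 3 × √16.4286 = 16.4286 + 3 × 4.0532 = 28.5882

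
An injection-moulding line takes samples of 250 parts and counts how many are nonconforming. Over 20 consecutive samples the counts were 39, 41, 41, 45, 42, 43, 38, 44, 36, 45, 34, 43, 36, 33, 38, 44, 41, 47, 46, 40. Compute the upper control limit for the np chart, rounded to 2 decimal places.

p̄ = Σdᵢ / (k·n) = 816 / (20 × 250) = 0.16320
UCL = np̄ + 3·√(np̄(1−p̄)) = 40.8000 + 3 × √(40.8000×0.83680) = 40.8000 + 3 × 5.8431 = 58.3292

58.33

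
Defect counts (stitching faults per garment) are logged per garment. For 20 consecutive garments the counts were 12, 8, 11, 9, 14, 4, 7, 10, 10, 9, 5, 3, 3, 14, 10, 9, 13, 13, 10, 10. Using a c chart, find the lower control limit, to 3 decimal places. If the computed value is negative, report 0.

0.101

c̄ = (12 + 8 + 11 + 9 + 14 + 4 + 7 + 10 + 10 + 9 + 5 + 3 + 3 + 14 + 10 + 9 + 13 + 13 + 10 + 10) / 20 = 184 / 20 = 9.2000
LCL = c̄ − 3√c̄ = 9.2000 − 3 × 3.0332 = 0.1005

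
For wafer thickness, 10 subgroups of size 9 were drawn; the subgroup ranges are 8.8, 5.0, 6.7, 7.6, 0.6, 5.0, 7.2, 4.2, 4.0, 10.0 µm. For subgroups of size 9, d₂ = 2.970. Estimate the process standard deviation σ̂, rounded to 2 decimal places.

1.99

R̄ = (8.8 + 5.0 + 6.7 + 7.6 + 0.6 + 5.0 + 7.2 + 4.2 + 4.0 + 10.0) / 10 = 5.9100
σ̂ = R̄ / d₂ = 5.9100 / 2.970 = 1.9899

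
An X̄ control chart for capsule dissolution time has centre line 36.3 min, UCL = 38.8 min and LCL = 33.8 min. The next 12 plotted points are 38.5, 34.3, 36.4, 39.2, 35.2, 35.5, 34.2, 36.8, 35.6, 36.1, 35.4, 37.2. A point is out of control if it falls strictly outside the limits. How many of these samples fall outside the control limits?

1

Compare each point to [33.8, 38.8]: sample 4 = 39.2 > UCL.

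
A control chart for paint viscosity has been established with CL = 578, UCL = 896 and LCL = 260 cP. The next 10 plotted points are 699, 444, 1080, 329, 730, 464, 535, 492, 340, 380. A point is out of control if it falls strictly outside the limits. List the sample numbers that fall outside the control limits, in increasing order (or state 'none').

Compare each point to [260, 896]: sample 3 = 1080 > UCL.

3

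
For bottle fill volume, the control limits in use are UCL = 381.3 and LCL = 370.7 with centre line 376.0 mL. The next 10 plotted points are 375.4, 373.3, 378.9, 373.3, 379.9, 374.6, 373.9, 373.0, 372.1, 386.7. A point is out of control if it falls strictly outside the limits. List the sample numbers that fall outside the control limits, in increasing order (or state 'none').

10

Compare each point to [370.7, 381.3]: sample 10 = 386.7 > UCL.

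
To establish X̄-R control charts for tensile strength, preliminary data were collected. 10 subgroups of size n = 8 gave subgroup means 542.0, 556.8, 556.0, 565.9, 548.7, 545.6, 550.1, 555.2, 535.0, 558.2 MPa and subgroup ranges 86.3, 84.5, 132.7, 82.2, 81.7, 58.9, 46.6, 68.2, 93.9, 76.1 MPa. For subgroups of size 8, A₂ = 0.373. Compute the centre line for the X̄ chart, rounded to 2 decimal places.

X̄̄ = (542.0 + 556.8 + 556.0 + 565.9 + 548.7 + 545.6 + 550.1 + 555.2 + 535.0 + 558.2) / 10 = 5513.5000 / 10 = 551.3500
CL = X̄̄ = 551.3500

551.35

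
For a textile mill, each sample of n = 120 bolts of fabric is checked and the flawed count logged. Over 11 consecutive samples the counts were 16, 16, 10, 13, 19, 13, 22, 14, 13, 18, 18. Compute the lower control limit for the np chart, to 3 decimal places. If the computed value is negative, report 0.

4.573

p̄ = Σdᵢ / (k·n) = 172 / (11 × 120) = 0.13030
LCL = np̄ − 3·√(np̄(1−p̄)) = 15.6364 − 3 × 3.6877 = 4.5734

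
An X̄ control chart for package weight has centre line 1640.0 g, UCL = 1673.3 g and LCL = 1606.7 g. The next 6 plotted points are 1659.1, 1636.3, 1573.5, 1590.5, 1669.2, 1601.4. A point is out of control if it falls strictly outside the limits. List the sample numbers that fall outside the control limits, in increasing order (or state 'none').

Compare each point to [1606.7, 1673.3]: sample 3 = 1573.5 < LCL; sample 4 = 1590.5 < LCL; sample 6 = 1601.4 < LCL.

3, 4, 6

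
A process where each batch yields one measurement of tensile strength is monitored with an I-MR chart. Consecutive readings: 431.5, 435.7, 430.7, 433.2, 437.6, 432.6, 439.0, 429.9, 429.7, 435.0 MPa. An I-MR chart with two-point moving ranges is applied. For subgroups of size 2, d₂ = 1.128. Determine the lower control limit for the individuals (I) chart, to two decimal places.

421.05

X̄ = (431.5 + 435.7 + 430.7 + 433.2 + 437.6 + 432.6 + 439.0 + 429.9 + 429.7 + 435.0) / 10 = 433.4900
Moving ranges: 4.2, 5.0, 2.5, 4.4, 5.0, 6.4, 9.1, 0.2, 5.3; M̄R̄ = 42.1000 / 9 = 4.6778
LCL = X̄ − 3·M̄R̄/d₂ = 433.4900 − 3 × 4.6778 / 1.128 = 421.0491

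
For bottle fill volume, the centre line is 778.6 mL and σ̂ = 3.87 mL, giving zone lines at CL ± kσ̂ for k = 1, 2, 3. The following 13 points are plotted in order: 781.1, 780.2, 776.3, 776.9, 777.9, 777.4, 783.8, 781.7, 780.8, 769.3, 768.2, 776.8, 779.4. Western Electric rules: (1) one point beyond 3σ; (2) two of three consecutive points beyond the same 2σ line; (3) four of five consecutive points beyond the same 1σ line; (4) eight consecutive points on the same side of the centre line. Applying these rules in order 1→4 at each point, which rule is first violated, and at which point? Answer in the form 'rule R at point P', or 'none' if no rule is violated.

rule 2 at point 11

Zone of each point (C = within 1σ̂, B = 1σ̂–2σ̂, A = 2σ̂–3σ̂, * = beyond 3σ̂; sign = side of CL): 1:+C, 2:+C, 3:-C, 4:-C, 5:-C, 6:-C, 7:+B, 8:+C, 9:+C, 10:-A, 11:-A, 12:-C, 13:+C
Rule 2 (two of three consecutive points beyond the same 2σ limit) is satisfied at point 11.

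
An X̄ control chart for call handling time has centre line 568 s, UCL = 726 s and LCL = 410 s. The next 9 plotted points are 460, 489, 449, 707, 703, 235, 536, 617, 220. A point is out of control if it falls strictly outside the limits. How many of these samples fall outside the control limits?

2

Compare each point to [410, 726]: sample 6 = 235 < LCL; sample 9 = 220 < LCL.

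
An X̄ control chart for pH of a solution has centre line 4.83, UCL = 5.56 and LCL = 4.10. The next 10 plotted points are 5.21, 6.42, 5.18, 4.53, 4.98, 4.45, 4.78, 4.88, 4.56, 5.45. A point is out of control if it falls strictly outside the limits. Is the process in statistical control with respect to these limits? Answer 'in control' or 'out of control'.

out of control

Compare each point to [4.10, 5.56]: sample 2 = 6.42 > UCL.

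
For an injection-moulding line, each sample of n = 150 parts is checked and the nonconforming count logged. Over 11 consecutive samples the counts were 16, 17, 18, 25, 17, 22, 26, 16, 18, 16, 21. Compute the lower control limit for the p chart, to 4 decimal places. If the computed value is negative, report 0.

0.0465

p̄ = Σdᵢ / (k·n) = 212 / (11 × 150) = 0.12848
LCL = p̄ − 3·√(p̄(1−p̄)/n) = 0.12848 − 3 × 0.02732 = 0.04652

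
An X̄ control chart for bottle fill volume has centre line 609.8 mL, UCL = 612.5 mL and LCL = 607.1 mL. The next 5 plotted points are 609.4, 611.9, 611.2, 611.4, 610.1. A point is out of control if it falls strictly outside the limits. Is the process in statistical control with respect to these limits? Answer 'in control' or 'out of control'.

All 5 points lie within [607.1, 612.5].

in control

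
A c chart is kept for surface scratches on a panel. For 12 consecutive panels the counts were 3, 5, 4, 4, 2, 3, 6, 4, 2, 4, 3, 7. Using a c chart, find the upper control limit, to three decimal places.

c̄ = (3 + 5 + 4 + 4 + 2 + 3 + 6 + 4 + 2 + 4 + 3 + 7) / 12 = 47 / 12 = 3.9167
UCL = c̄ + 3√c̄ = 3.9167 + 3 × √3.9167 = 3.9167 + 3 × 1.9791 = 9.8538

9.854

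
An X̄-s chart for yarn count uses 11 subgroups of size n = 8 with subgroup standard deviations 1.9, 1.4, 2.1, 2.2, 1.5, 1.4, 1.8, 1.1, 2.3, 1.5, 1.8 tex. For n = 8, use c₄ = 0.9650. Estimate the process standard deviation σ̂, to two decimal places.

s̄ = (1.9 + 1.4 + 2.1 + 2.2 + 1.5 + 1.4 + 1.8 + 1.1 + 2.3 + 1.5 + 1.8) / 11 = 1.7273
σ̂ = s̄ / c₄ = 1.7273 / 0.9650 = 1.7899

1.79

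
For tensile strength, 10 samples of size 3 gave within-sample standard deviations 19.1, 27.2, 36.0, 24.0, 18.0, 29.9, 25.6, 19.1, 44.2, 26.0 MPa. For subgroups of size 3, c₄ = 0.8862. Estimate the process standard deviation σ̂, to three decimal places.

30.366

s̄ = (19.1 + 27.2 + 36.0 + 24.0 + 18.0 + 29.9 + 25.6 + 19.1 + 44.2 + 26.0) / 10 = 26.9100
σ̂ = s̄ / c₄ = 26.9100 / 0.8862 = 30.3656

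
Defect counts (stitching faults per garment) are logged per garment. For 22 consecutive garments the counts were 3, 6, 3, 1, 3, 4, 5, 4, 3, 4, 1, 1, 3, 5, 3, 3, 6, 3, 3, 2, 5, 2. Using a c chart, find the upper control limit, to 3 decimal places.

8.783

c̄ = (3 + 6 + 3 + 1 + 3 + 4 + 5 + 4 + 3 + 4 + 1 + 1 + 3 + 5 + 3 + 3 + 6 + 3 + 3 + 2 + 5 + 2) / 22 = 73 / 22 = 3.3182
UCL = c̄ + 3√c̄ = 3.3182 + 3 × √3.3182 = 3.3182 + 3 × 1.8216 = 8.7829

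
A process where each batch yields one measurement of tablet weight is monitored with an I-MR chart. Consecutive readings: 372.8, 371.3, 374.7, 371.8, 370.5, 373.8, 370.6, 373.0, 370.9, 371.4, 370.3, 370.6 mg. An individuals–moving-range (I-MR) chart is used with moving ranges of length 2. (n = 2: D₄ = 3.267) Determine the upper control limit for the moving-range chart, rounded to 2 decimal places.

Moving ranges: 1.5, 3.4, 2.9, 1.3, 3.3, 3.2, 2.4, 2.1, 0.5, 1.1, 0.3; M̄R̄ = 22.0000 / 11 = 2.0000
UCL_MR = D₄·M̄R̄ = 3.267 × 2.0000 = 6.5340

6.53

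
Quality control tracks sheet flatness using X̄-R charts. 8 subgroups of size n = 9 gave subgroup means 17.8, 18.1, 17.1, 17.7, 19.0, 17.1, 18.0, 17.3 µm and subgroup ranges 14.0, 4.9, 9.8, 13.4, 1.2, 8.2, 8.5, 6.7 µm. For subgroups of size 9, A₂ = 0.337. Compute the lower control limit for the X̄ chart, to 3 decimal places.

14.953

X̄̄ = (17.8 + 18.1 + 17.1 + 17.7 + 19.0 + 17.1 + 18.0 + 17.3) / 8 = 142.1000 / 8 = 17.7625
R̄ = (14.0 + 4.9 + 9.8 + 13.4 + 1.2 + 8.2 + 8.5 + 6.7) / 8 = 66.7000 / 8 = 8.3375
LCL = X̄̄ − A₂·R̄ = 17.7625 − 0.337 × 8.3375 = 14.9528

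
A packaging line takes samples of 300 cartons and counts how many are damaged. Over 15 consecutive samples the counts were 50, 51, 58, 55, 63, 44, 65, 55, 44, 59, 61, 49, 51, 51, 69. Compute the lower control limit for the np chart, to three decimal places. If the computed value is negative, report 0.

p̄ = Σdᵢ / (k·n) = 825 / (15 × 300) = 0.18333
LCL = np̄ − 3·√(np̄(1−p̄)) = 55.0000 − 3 × 6.7020 = 34.8940

34.894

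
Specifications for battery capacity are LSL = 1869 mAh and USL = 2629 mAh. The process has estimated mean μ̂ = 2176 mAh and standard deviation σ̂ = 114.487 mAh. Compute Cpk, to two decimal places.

0.89

Cpu = (USL − μ̂) / (3σ̂) = (2629 − 2176) / (3 × 114.487) = 1.3189; Cpl = (μ̂ − LSL) / (3σ̂) = (2176 − 1869) / (3 × 114.487) = 0.8938; Cpk = min(Cpu, Cpl) = 0.8938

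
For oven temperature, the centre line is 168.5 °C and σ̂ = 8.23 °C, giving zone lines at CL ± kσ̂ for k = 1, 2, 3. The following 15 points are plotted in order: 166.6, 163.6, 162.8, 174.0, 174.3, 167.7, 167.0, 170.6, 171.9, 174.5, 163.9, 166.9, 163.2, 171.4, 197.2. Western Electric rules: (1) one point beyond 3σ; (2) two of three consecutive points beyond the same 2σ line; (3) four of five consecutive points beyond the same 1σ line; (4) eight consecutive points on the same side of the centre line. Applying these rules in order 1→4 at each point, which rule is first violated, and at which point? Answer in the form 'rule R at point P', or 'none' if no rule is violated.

Zone of each point (C = within 1σ̂, B = 1σ̂–2σ̂, A = 2σ̂–3σ̂, * = beyond 3σ̂; sign = side of CL): 1:-C, 2:-C, 3:-C, 4:+C, 5:+C, 6:-C, 7:-C, 8:+C, 9:+C, 10:+C, 11:-C, 12:-C, 13:-C, 14:+C, 15:+*
Rule 1 (one point beyond the 3σ limits) is satisfied at point 15.

rule 1 at point 15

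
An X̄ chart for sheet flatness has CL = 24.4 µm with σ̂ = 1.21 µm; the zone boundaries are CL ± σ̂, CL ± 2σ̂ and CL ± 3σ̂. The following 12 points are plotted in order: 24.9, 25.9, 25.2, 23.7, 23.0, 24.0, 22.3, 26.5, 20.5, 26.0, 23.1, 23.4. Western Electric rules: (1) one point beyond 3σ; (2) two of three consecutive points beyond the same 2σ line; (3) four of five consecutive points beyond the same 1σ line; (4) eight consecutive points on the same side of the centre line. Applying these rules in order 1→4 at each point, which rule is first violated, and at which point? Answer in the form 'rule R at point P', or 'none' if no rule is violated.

Zone of each point (C = within 1σ̂, B = 1σ̂–2σ̂, A = 2σ̂–3σ̂, * = beyond 3σ̂; sign = side of CL): 1:+C, 2:+B, 3:+C, 4:-C, 5:-B, 6:-C, 7:-B, 8:+B, 9:-*, 10:+B, 11:-B, 12:-C
Rule 1 (one point beyond the 3σ limits) is satisfied at point 9.

rule 1 at point 9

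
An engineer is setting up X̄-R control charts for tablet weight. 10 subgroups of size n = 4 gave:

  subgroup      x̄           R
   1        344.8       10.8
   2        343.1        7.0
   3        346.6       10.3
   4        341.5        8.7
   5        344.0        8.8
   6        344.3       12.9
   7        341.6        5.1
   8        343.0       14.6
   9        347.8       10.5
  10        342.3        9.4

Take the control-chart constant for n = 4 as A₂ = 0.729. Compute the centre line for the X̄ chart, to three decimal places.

X̄̄ = (344.8 + 343.1 + 346.6 + 341.5 + 344.0 + 344.3 + 341.6 + 343.0 + 347.8 + 342.3) / 10 = 3439.0000 / 10 = 343.9000
CL = X̄̄ = 343.9000

343.900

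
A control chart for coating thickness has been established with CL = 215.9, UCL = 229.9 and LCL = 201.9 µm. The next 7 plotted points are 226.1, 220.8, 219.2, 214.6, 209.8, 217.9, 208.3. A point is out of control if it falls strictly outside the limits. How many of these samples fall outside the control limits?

0

All 7 points lie within [201.9, 229.9].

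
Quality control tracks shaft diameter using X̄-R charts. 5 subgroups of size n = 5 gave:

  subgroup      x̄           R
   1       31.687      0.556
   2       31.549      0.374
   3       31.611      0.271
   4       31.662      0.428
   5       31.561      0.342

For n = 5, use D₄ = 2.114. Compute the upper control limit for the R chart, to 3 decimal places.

0.833

R̄ = (0.556 + 0.374 + 0.271 + 0.428 + 0.342) / 5 = 1.9710 / 5 = 0.3942
UCL_R = D₄·R̄ = 2.114 × 0.3942 = 0.8333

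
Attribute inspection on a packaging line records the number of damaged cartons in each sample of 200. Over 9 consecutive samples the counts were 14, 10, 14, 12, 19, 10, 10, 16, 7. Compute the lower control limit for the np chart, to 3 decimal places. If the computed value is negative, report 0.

p̄ = Σdᵢ / (k·n) = 112 / (9 × 200) = 0.06222
LCL = np̄ − 3·√(np̄(1−p̄)) = 12.4444 − 3 × 3.4162 = 2.1960

2.196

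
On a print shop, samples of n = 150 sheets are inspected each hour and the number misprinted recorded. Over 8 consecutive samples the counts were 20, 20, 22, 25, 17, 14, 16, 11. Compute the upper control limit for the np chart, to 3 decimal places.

30.101

p̄ = Σdᵢ / (k·n) = 145 / (8 × 150) = 0.12083
UCL = np̄ + 3·√(np̄(1−p̄)) = 18.1250 + 3 × √(18.1250×0.87917) = 18.1250 + 3 × 3.9919 = 30.1006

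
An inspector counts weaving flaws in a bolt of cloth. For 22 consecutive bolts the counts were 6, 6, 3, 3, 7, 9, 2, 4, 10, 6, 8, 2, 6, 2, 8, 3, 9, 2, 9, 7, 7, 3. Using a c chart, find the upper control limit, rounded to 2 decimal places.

c̄ = (6 + 6 + 3 + 3 + 7 + 9 + 2 + 4 + 10 + 6 + 8 + 2 + 6 + 2 + 8 + 3 + 9 + 2 + 9 + 7 + 7 + 3) / 22 = 122 / 22 = 5.5455
UCL = c̄ + 3√c̄ = 5.5455 + 3 × √5.5455 = 5.5455 + 3 × 2.3549 = 12.6101

12.61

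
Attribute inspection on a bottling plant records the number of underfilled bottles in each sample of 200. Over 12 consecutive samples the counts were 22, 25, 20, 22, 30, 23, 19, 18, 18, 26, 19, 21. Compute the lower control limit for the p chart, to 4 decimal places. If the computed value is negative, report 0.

p̄ = Σdᵢ / (k·n) = 263 / (12 × 200) = 0.10958
LCL = p̄ − 3·√(p̄(1−p̄)/n) = 0.10958 − 3 × 0.02209 = 0.04332

0.0433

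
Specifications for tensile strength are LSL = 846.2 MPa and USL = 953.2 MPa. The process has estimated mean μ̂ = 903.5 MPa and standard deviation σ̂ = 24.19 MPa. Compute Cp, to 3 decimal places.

0.737

Cp = (USL − LSL) / (6σ̂) = (953.2 − 846.2) / (6 × 24.19) = 107.0000 / 145.1400 = 0.7372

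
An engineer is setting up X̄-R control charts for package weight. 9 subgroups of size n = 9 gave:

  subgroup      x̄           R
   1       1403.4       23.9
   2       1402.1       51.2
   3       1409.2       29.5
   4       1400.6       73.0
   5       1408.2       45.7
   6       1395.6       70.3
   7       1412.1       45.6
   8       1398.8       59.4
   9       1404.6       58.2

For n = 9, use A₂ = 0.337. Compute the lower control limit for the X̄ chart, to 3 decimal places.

1386.740

X̄̄ = (1403.4 + 1402.1 + 1409.2 + 1400.6 + 1408.2 + 1395.6 + 1412.1 + 1398.8 + 1404.6) / 9 = 12634.6000 / 9 = 1403.8444
R̄ = (23.9 + 51.2 + 29.5 + 73.0 + 45.7 + 70.3 + 45.6 + 59.4 + 58.2) / 9 = 456.8000 / 9 = 50.7556
LCL = X̄̄ − A₂·R̄ = 1403.8444 − 0.337 × 50.7556 = 1386.7398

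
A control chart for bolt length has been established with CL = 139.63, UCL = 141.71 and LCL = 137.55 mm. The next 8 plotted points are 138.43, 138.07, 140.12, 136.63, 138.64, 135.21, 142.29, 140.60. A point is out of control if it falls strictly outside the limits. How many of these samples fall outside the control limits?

Compare each point to [137.55, 141.71]: sample 4 = 136.63 < LCL; sample 6 = 135.21 < LCL; sample 7 = 142.29 > UCL.

3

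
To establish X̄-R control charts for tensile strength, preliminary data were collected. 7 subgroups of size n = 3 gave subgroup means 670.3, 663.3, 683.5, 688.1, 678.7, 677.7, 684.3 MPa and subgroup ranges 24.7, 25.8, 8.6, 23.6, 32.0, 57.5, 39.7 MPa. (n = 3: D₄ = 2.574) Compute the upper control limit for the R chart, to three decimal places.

77.919

R̄ = (24.7 + 25.8 + 8.6 + 23.6 + 32.0 + 57.5 + 39.7) / 7 = 211.9000 / 7 = 30.2714
UCL_R = D₄·R̄ = 2.574 × 30.2714 = 77.9187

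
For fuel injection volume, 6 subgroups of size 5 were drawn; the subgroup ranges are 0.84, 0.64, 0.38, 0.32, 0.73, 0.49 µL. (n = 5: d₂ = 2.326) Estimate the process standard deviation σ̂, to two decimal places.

R̄ = (0.84 + 0.64 + 0.38 + 0.32 + 0.73 + 0.49) / 6 = 0.5667
σ̂ = R̄ / d₂ = 0.5667 / 2.326 = 0.2436

0.24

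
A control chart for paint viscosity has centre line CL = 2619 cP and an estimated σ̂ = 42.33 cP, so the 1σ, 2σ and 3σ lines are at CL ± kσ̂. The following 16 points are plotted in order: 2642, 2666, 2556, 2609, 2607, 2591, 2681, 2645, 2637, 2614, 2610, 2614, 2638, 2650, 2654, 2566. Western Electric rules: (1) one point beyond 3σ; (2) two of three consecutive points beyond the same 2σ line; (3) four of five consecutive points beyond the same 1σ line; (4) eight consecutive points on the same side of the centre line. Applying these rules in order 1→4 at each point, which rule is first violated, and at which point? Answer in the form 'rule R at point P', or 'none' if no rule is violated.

none

Zone of each point (C = within 1σ̂, B = 1σ̂–2σ̂, A = 2σ̂–3σ̂, * = beyond 3σ̂; sign = side of CL): 1:+C, 2:+B, 3:-B, 4:-C, 5:-C, 6:-C, 7:+B, 8:+C, 9:+C, 10:-C, 11:-C, 12:-C, 13:+C, 14:+C, 15:+C, 16:-B
No rule fires across all 16 points.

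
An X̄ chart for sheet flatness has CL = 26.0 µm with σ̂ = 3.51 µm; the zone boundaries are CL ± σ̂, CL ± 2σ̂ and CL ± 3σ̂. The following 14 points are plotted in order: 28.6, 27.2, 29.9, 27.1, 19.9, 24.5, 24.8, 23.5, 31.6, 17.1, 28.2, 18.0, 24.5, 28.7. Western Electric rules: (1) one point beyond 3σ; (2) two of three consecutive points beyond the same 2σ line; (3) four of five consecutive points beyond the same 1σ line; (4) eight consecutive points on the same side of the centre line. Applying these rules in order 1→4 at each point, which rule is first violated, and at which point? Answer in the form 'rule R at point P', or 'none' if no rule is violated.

rule 2 at point 12

Zone of each point (C = within 1σ̂, B = 1σ̂–2σ̂, A = 2σ̂–3σ̂, * = beyond 3σ̂; sign = side of CL): 1:+C, 2:+C, 3:+B, 4:+C, 5:-B, 6:-C, 7:-C, 8:-C, 9:+B, 10:-A, 11:+C, 12:-A, 13:-C, 14:+C
Rule 2 (two of three consecutive points beyond the same 2σ limit) is satisfied at point 12.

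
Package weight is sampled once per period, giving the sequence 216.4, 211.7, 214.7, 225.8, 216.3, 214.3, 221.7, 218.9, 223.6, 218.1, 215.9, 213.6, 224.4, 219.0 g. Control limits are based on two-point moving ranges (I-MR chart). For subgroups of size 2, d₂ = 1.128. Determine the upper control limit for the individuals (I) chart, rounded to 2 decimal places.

232.78

X̄ = (216.4 + 211.7 + 214.7 + 225.8 + 216.3 + 214.3 + 221.7 + 218.9 + 223.6 + 218.1 + 215.9 + 213.6 + 224.4 + 219.0) / 14 = 218.1714
Moving ranges: 4.7, 3.0, 11.1, 9.5, 2.0, 7.4, 2.8, 4.7, 5.5, 2.2, 2.3, 10.8, 5.4; M̄R̄ = 71.4000 / 13 = 5.4923
UCL = X̄ + 3·M̄R̄/d₂ = 218.1714 + 3 × 5.4923 / 1.128 = 232.7786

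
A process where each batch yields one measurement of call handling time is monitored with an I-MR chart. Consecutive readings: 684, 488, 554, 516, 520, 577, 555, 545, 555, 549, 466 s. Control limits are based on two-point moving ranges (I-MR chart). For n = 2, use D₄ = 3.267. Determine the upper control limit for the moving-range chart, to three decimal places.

160.736

Moving ranges: 196, 66, 38, 4, 57, 22, 10, 10, 6, 83; M̄R̄ = 492.0000 / 10 = 49.2000
UCL_MR = D₄·M̄R̄ = 3.267 × 49.2000 = 160.7364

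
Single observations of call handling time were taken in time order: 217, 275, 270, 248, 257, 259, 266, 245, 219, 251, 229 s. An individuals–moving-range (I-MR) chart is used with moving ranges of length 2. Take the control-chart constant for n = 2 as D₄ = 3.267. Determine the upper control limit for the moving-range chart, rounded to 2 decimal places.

Moving ranges: 58, 5, 22, 9, 2, 7, 21, 26, 32, 22; M̄R̄ = 204.0000 / 10 = 20.4000
UCL_MR = D₄·M̄R̄ = 3.267 × 20.4000 = 66.6468

66.65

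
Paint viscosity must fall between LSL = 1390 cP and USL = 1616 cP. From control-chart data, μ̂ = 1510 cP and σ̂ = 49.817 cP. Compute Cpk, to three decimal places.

0.709

Cpu = (USL − μ̂) / (3σ̂) = (1616 − 1510) / (3 × 49.817) = 0.7093; Cpl = (μ̂ − LSL) / (3σ̂) = (1510 − 1390) / (3 × 49.817) = 0.8029; Cpk = min(Cpu, Cpl) = 0.7093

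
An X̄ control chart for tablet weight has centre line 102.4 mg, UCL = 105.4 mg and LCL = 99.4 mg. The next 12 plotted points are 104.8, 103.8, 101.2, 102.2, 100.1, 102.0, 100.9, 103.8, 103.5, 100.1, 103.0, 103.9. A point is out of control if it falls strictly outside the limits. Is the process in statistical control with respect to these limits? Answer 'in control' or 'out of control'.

All 12 points lie within [99.4, 105.4].

in control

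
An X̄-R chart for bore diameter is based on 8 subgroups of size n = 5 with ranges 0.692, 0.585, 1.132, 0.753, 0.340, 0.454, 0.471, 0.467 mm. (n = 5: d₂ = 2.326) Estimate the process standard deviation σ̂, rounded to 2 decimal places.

R̄ = (0.692 + 0.585 + 1.132 + 0.753 + 0.340 + 0.454 + 0.471 + 0.467) / 8 = 0.6118
σ̂ = R̄ / d₂ = 0.6118 / 2.326 = 0.2630

0.26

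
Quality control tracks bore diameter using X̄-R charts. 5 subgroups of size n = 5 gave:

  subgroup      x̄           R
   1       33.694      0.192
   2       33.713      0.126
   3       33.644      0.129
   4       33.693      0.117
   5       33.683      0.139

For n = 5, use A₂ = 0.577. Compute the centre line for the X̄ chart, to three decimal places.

X̄̄ = (33.694 + 33.713 + 33.644 + 33.693 + 33.683) / 5 = 168.4270 / 5 = 33.6854
CL = X̄̄ = 33.6854

33.685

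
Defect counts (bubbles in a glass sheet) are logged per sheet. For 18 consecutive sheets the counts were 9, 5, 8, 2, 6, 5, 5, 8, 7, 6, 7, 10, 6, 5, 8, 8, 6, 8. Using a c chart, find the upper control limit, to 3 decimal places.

c̄ = (9 + 5 + 8 + 2 + 6 + 5 + 5 + 8 + 7 + 6 + 7 + 10 + 6 + 5 + 8 + 8 + 6 + 8) / 18 = 119 / 18 = 6.6111
UCL = c̄ + 3√c̄ = 6.6111 + 3 × √6.6111 = 6.6111 + 3 × 2.5712 = 14.3247

14.325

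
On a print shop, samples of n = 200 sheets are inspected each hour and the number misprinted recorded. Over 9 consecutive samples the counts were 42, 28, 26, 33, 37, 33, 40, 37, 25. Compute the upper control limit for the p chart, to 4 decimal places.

0.2464

p̄ = Σdᵢ / (k·n) = 301 / (9 × 200) = 0.16722
UCL = p̄ + 3·√(p̄(1−p̄)/n) = 0.16722 + 3 × √(0.16722×0.83278/200) = 0.16722 + 3 × 0.02639 = 0.24638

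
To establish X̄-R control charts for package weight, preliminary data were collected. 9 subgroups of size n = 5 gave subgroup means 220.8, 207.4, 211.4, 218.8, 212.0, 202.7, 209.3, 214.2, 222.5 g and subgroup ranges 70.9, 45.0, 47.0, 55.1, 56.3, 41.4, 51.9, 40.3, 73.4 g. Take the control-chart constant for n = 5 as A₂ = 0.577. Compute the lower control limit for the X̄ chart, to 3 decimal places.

182.377

X̄̄ = (220.8 + 207.4 + 211.4 + 218.8 + 212.0 + 202.7 + 209.3 + 214.2 + 222.5) / 9 = 1919.1000 / 9 = 213.2333
R̄ = (70.9 + 45.0 + 47.0 + 55.1 + 56.3 + 41.4 + 51.9 + 40.3 + 73.4) / 9 = 481.3000 / 9 = 53.4778
LCL = X̄̄ − A₂·R̄ = 213.2333 − 0.577 × 53.4778 = 182.3767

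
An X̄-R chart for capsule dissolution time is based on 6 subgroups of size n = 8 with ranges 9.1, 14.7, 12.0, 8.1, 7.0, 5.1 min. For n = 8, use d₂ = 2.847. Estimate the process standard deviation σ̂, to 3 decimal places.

R̄ = (9.1 + 14.7 + 12.0 + 8.1 + 7.0 + 5.1) / 6 = 9.3333
σ̂ = R̄ / d₂ = 9.3333 / 2.847 = 3.2783

3.278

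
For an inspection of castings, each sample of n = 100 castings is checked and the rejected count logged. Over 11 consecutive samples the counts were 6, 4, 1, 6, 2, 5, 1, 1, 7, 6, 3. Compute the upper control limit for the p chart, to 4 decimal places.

p̄ = Σdᵢ / (k·n) = 42 / (11 × 100) = 0.03818
UCL = p̄ + 3·√(p̄(1−p̄)/n) = 0.03818 + 3 × √(0.03818×0.96182/100) = 0.03818 + 3 × 0.01916 = 0.09567

0.0957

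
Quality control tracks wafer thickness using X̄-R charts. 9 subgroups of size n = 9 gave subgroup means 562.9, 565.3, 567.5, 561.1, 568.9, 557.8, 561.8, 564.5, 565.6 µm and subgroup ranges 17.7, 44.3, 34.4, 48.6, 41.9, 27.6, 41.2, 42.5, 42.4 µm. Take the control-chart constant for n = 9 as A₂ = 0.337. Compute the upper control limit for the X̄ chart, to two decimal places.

576.69

X̄̄ = (562.9 + 565.3 + 567.5 + 561.1 + 568.9 + 557.8 + 561.8 + 564.5 + 565.6) / 9 = 5075.4000 / 9 = 563.9333
R̄ = (17.7 + 44.3 + 34.4 + 48.6 + 41.9 + 27.6 + 41.2 + 42.5 + 42.4) / 9 = 340.6000 / 9 = 37.8444
UCL = X̄̄ + A₂·R̄ = 563.9333 + 0.337 × 37.8444 = 576.6869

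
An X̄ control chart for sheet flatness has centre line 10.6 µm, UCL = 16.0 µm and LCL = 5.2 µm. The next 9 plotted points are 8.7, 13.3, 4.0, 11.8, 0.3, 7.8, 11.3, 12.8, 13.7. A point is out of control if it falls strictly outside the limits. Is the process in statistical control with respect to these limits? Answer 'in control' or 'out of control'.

Compare each point to [5.2, 16.0]: sample 3 = 4.0 < LCL; sample 5 = 0.3 < LCL.

out of control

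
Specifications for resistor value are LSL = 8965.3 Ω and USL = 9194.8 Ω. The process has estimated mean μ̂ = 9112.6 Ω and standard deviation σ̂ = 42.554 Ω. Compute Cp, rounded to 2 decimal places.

Cp = (USL − LSL) / (6σ̂) = (9194.8 − 8965.3) / (6 × 42.554) = 229.5000 / 255.3240 = 0.8989

0.90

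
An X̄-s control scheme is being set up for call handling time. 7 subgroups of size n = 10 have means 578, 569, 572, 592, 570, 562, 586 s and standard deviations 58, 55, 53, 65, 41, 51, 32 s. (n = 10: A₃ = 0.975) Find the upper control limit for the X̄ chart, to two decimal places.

625.02

X̄̄ = (578 + 569 + 572 + 592 + 570 + 562 + 586) / 7 = 575.5714
s̄ = (58 + 55 + 53 + 65 + 41 + 51 + 32) / 7 = 50.7143
UCL = X̄̄ + A₃·s̄ = 575.5714 + 0.975 × 50.7143 = 625.0179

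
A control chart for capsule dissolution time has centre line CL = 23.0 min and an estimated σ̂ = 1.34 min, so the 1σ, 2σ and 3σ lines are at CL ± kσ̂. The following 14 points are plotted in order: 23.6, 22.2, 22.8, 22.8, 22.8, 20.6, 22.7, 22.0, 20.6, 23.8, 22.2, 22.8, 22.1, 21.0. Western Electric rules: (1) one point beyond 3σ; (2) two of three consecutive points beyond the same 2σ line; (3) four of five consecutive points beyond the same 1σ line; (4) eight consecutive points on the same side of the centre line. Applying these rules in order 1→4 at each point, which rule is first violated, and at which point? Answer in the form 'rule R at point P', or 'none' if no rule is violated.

Zone of each point (C = within 1σ̂, B = 1σ̂–2σ̂, A = 2σ̂–3σ̂, * = beyond 3σ̂; sign = side of CL): 1:+C, 2:-C, 3:-C, 4:-C, 5:-C, 6:-B, 7:-C, 8:-C, 9:-B, 10:+C, 11:-C, 12:-C, 13:-C, 14:-B
Rule 4 (eight consecutive points on the same side of the centre line) is satisfied at point 9.

rule 4 at point 9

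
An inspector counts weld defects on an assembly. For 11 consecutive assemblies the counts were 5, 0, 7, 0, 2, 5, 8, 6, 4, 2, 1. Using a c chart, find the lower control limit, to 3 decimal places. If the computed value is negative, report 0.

0.000

c̄ = (5 + 0 + 7 + 0 + 2 + 5 + 8 + 6 + 4 + 2 + 1) / 11 = 40 / 11 = 3.6364
LCL = c̄ − 3√c̄ = 3.6364 − 3 × 1.9069 = -2.0844 → 0 (cannot be negative)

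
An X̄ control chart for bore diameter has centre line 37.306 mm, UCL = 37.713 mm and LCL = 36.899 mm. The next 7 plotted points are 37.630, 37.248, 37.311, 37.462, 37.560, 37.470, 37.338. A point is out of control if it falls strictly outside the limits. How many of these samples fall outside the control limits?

0

All 7 points lie within [36.899, 37.713].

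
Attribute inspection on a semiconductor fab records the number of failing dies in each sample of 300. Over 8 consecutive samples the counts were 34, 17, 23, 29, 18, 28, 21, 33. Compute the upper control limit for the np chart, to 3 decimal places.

39.834

p̄ = Σdᵢ / (k·n) = 203 / (8 × 300) = 0.08458
UCL = np̄ + 3·√(np̄(1−p̄)) = 25.3750 + 3 × √(25.3750×0.91542) = 25.3750 + 3 × 4.8196 = 39.8338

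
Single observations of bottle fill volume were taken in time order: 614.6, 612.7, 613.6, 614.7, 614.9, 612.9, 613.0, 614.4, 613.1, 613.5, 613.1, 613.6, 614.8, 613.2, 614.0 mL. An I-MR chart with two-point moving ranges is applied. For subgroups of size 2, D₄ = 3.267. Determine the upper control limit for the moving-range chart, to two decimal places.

3.22

Moving ranges: 1.9, 0.9, 1.1, 0.2, 2.0, 0.1, 1.4, 1.3, 0.4, 0.4, 0.5, 1.2, 1.6, 0.8; M̄R̄ = 13.8000 / 14 = 0.9857
UCL_MR = D₄·M̄R̄ = 3.267 × 0.9857 = 3.2203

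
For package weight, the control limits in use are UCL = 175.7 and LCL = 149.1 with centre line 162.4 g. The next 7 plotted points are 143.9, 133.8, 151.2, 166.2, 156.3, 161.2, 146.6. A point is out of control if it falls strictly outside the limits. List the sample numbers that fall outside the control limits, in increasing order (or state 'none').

Compare each point to [149.1, 175.7]: sample 1 = 143.9 < LCL; sample 2 = 133.8 < LCL; sample 7 = 146.6 < LCL.

1, 2, 7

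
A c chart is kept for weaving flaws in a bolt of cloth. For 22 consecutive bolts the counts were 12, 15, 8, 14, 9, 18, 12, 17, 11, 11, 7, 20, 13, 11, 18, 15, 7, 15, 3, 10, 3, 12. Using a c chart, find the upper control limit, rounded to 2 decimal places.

22.20

c̄ = (12 + 15 + 8 + 14 + 9 + 18 + 12 + 17 + 11 + 11 + 7 + 20 + 13 + 11 + 18 + 15 + 7 + 15 + 3 + 10 + 3 + 12) / 22 = 261 / 22 = 11.8636
UCL = c̄ + 3√c̄ = 11.8636 + 3 × √11.8636 = 11.8636 + 3 × 3.4444 = 22.1967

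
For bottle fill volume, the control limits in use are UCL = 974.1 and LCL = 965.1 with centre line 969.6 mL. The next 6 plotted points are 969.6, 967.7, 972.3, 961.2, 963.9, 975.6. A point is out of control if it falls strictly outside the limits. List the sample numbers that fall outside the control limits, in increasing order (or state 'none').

Compare each point to [965.1, 974.1]: sample 4 = 961.2 < LCL; sample 5 = 963.9 < LCL; sample 6 = 975.6 > UCL.

4, 5, 6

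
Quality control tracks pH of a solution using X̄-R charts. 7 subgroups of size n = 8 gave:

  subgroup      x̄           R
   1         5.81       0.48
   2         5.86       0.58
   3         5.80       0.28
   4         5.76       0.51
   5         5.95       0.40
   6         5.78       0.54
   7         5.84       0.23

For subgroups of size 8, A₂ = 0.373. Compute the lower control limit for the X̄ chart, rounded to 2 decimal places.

5.67

X̄̄ = (5.81 + 5.86 + 5.80 + 5.76 + 5.95 + 5.78 + 5.84) / 7 = 40.8000 / 7 = 5.8286
R̄ = (0.48 + 0.58 + 0.28 + 0.51 + 0.40 + 0.54 + 0.23) / 7 = 3.0200 / 7 = 0.4314
LCL = X̄̄ − A₂·R̄ = 5.8286 − 0.373 × 0.4314 = 5.6676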